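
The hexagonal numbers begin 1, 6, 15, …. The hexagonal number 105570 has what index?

Set n(2n−1) = 105570, giving 2n² − n − 105570 = 0.
So n = (1 + 919) / 4 = 920/4 = 230.

230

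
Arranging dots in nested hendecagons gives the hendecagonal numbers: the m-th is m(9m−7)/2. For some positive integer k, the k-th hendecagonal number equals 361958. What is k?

Set n(9n−7)/2 = 361958, giving 9n² − 7n − 723916 = 0.
The discriminant is 49 + 72·361958 = 26061025, and √26061025 = 5105.
So n = (7 + 5105) / 18 = 5112/18 = 284.

284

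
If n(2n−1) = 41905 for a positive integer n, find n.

Set n(2n−1) = 41905, giving 2n² − n − 41905 = 0.
The discriminant is 1 + 8·41905 = 335241, and √335241 = 579.
So n = (1 + 579) / 4 = 580/4 = 145.
Check: 145·(2·145 − 1) = 41905. ✓

145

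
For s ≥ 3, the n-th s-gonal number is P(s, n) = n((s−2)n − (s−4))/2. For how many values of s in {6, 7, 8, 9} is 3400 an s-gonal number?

s = 6: P(6, 41) = 3321 and P(6, 42) = 3486; 3400 is not s-gonal.
s = 7: P(7, 37) = 3367 and P(7, 38) = 3553; 3400 is not s-gonal.
s = 8: P(8, 34) = 3400. ✓
s = 9: P(9, 31) = 3286 and P(9, 32) = 3504; 3400 is not s-gonal.
Hits: s ∈ {8} → 1.

1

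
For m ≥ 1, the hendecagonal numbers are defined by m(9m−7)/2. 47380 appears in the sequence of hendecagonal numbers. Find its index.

Set n(9n−7)/2 = 47380, giving 9n² − 7n − 94760 = 0.
So n = (7 + 1847) / 18 = 1854/18 = 103.

103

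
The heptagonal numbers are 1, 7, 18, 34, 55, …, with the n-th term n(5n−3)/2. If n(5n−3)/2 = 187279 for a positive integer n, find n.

Set n(5n−3)/2 = 187279, giving 5n² − 3n − 374558 = 0.
The discriminant is 9 + 40·187279 = 7491169, and √7491169 = 2737.
So n = (3 + 2737) / 10 = 2740/10 = 274.

274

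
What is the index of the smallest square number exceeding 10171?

Solve n² > 10171 for integer n.
The largest n with value ≤ 10171 is 100 (since 10000 ≤ 10171 < 10201), so the first above is n = 101, value 10201.

101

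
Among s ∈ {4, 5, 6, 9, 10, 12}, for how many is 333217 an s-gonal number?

1

s = 4: P(4, 577) = 332929 and P(4, 578) = 334084; 333217 is not s-gonal.
s = 5: P(5, 471) = 332526 and P(5, 472) = 333940; 333217 is not s-gonal.
s = 6: P(6, 408) = 332520 and P(6, 409) = 334153; 333217 is not s-gonal.
s = 9: P(9, 308) = 331254 and P(9, 309) = 333411; 333217 is not s-gonal.
s = 10: P(10, 289) = 333217. ✓
s = 12: P(12, 258) = 331788 and P(12, 259) = 334369; 333217 is not s-gonal.
Hits: s ∈ {10} → 1.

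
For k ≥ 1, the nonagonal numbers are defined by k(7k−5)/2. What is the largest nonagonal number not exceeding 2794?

Solve n(7n−5)/2 ≤ 2794 for integer n.
n = 28 gives 2674 ≤ 2794, while n = 29 gives 2871 > 2794; so the answer is 2674.

2674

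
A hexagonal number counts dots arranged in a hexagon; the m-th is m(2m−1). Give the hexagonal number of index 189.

71253

189·(2·189 − 1) = 189·377 = 71253.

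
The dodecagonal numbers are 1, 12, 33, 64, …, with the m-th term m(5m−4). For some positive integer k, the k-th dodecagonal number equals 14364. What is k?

Set n(5n−4) = 14364, giving 5n² − 4n − 14364 = 0.
The discriminant is 16 + 20·14364 = 287296, and √287296 = 536.
So n = (4 + 536) / 10 = 540/10 = 54.

54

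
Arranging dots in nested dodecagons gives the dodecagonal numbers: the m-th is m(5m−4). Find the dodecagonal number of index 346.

346·(5·346 − 4) = 346·1726 = 597196.

597196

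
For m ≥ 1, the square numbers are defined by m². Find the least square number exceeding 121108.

121801

Solve n² > 121108 for integer n.
The largest n with value ≤ 121108 is 348 (since 121104 ≤ 121108 < 121801), so the first above is n = 349, value 121801.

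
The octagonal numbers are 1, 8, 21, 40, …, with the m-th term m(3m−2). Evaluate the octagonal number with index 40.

The 40th octagonal number is n(3n−2) with n = 40.
40·(3·40 − 2) = 40·118 = 4720.

4720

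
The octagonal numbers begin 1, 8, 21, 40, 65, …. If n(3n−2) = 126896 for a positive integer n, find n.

Set n(3n−2) = 126896, giving 3n² − 2n − 126896 = 0.
The discriminant is 4 + 12·126896 = 1522756, and √1522756 = 1234.
So n = (2 + 1234) / 6 = 1236/6 = 206.

206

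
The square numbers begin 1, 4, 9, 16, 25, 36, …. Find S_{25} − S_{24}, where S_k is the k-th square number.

n² − (n−1)² = 2n − 1, so 25² − 24² = 2·25 − 1 = 49.

49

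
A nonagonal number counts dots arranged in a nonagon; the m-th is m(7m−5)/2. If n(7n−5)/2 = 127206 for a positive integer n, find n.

191

Set n(7n−5)/2 = 127206, giving 7n² − 5n − 254412 = 0.
The discriminant is 25 + 56·127206 = 7123561, and √7123561 = 2669.
So n = (5 + 2669) / 14 = 2674/14 = 191.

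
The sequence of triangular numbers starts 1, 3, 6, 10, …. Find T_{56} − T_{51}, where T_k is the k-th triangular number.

56·57/2 = 1596 and 51·52/2 = 1326.
Difference: 1596 − 1326 = 270.

270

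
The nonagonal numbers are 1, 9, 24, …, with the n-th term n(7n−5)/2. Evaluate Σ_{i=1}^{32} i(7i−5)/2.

Σ i(7i−5)/2 = (7Σi² − 5Σi) / 2 over i = 1..32.
Σi = 528 and Σi² = 11440.
(7·11440 − 5·528) / 2 = 77440/2 = 38720.

38720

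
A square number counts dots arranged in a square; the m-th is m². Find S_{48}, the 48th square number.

2304

The 48th square number is n² with n = 48.
48² = 2304.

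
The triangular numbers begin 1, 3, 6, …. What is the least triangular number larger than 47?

55

Solve n(n+1)/2 > 47 for integer n.
The largest n with value ≤ 47 is 9 (since 45 ≤ 47 < 55), so the first above is n = 10, value 55.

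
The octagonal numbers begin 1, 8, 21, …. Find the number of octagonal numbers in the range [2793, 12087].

The n-th octagonal number is n(3n−2).
Smallest index with value ≥ 2793: n = 31 (giving 2821).
Largest index with value ≤ 12087: n = 63 (giving 11781).
Indices 31 through 63: 33 terms.

33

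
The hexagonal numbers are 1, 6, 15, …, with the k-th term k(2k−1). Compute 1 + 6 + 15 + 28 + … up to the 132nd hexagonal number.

1542002

Σ i(2i−1) = 2Σi² − Σi over i = 1..132.
Σi = 8778 and Σi² = 775390.
2·775390 − 1·8778 = 1542002.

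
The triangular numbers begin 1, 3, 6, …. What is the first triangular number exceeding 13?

Solve n(n+1)/2 > 13 for integer n.
The largest n with value ≤ 13 is 4 (since 10 ≤ 13 < 15), so the first above is n = 5, value 15.

15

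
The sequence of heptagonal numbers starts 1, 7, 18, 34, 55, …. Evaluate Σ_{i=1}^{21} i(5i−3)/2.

Σ i(5i−3)/2 = (5Σi² − 3Σi) / 2 over i = 1..21.
Σi = 231 and Σi² = 3311.
(5·3311 − 3·231) / 2 = 15862/2 = 7931.

7931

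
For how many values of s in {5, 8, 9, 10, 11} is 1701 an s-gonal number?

s = 5: P(5, 33) = 1617 and P(5, 34) = 1717; 1701 is not s-gonal.
s = 8: P(8, 24) = 1680 and P(8, 25) = 1825; 1701 is not s-gonal.
s = 9: P(9, 22) = 1639 and P(9, 23) = 1794; 1701 is not s-gonal.
s = 10: P(10, 21) = 1701. ✓
s = 11: P(11, 19) = 1558 and P(11, 20) = 1730; 1701 is not s-gonal.
Hits: s ∈ {10} → 1.

1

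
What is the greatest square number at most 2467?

Solve n² ≤ 2467 for integer n.
n = 49 gives 2401 ≤ 2467, while n = 50 gives 2500 > 2467; so the answer is 2401.

2401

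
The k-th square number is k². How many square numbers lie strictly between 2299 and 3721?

13

The n-th square number is n².
Smallest index with value > 2299: n = 48 (giving 2304).
Largest index with value < 3721: n = 60 (giving 3600).
Indices 48 through 60: 13 terms.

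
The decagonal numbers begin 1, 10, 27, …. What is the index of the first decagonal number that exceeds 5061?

Solve n(4n−3) > 5061 for integer n.
The largest n with value ≤ 5061 is 35 (since 4795 ≤ 5061 < 5076), so the first above is n = 36, value 5076.

36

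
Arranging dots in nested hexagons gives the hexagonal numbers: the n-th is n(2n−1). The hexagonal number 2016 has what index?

32

Set n(2n−1) = 2016, giving 2n² − n − 2016 = 0.
The discriminant is 1 + 8·2016 = 16129, and √16129 = 127.
So n = (1 + 127) / 4 = 128/4 = 32.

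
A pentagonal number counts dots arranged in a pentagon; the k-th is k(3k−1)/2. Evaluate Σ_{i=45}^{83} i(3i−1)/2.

245778

Σ i(3i−1)/2 = (3Σi² − Σi) / 2 over i = 45..83.
Σi = 3486 − 990 = 2496 and Σi² = 194054 − 29370 = 164684.
(3·164684 − 1·2496) / 2 = 491556/2 = 245778.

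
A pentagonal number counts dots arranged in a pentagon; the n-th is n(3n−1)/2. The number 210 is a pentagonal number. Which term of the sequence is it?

Set n(3n−1)/2 = 210, giving 3n² − n − 420 = 0.
The discriminant is 1 + 24·210 = 5041, and √5041 = 71.
So n = (1 + 71) / 6 = 72/6 = 12.

12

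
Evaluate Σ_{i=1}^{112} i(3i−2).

Σ i(3i−2) = 3Σi² − 2Σi over i = 1..112.
Σi = 6328 and Σi² = 474600.
3·474600 − 2·6328 = 1411144.

1411144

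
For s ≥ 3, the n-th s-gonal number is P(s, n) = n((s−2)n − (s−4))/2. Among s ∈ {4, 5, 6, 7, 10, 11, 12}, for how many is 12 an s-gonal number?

2

s = 4: P(4, 3) = 9 and P(4, 4) = 16; 12 is not s-gonal.
s = 5: P(5, 3) = 12. ✓
s = 6: P(6, 2) = 6 and P(6, 3) = 15; 12 is not s-gonal.
s = 7: P(7, 2) = 7 and P(7, 3) = 18; 12 is not s-gonal.
s = 10: P(10, 2) = 10 and P(10, 3) = 27; 12 is not s-gonal.
s = 11: P(11, 2) = 11 and P(11, 3) = 30; 12 is not s-gonal.
s = 12: P(12, 2) = 12. ✓
Hits: s ∈ {5, 12} → 2.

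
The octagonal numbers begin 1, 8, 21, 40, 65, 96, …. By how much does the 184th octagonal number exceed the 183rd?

1099

Consecutive octagonal numbers differ by 6n − 5: here 6·184 − 5 = 1099.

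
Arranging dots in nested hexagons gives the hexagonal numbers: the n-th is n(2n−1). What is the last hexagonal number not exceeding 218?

190

Solve n(2n−1) ≤ 218 for integer n.
n = 10 gives 190 ≤ 218, while n = 11 gives 231 > 218; so the answer is 190.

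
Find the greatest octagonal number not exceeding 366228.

Solve n(3n−2) ≤ 366228 for integer n.
n = 349 gives 364705 ≤ 366228, while n = 350 gives 366800 > 366228; so the answer is 364705.

364705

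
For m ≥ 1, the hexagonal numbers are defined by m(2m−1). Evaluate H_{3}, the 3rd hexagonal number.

15

The 3rd hexagonal number is n(2n−1) with n = 3.
3·(2·3 − 1) = 3·5 = 15.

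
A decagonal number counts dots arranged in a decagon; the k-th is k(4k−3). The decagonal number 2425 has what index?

25

Set n(4n−3) = 2425, giving 4n² − 3n − 2425 = 0.
The discriminant is 9 + 16·2425 = 38809, and √38809 = 197.
So n = (3 + 197) / 8 = 200/8 = 25.
Check: 25·(4·25 − 3) = 2425. ✓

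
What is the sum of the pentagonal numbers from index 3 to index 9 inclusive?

Σ i(3i−1)/2 = (3Σi² − Σi) / 2 over i = 3..9.
Σi = 45 − 3 = 42 and Σi² = 285 − 5 = 280.
(3·280 − 1·42) / 2 = 798/2 = 399.

399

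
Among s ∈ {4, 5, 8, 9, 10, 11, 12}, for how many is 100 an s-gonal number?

1

s = 4: P(4, 10) = 100. ✓
s = 5: P(5, 8) = 92 and P(5, 9) = 117; 100 is not s-gonal.
s = 8: P(8, 6) = 96 and P(8, 7) = 133; 100 is not s-gonal.
s = 9: P(9, 5) = 75 and P(9, 6) = 111; 100 is not s-gonal.
s = 10: P(10, 5) = 85 and P(10, 6) = 126; 100 is not s-gonal.
s = 11: P(11, 5) = 95 and P(11, 6) = 141; 100 is not s-gonal.
s = 12: P(12, 4) = 64 and P(12, 5) = 105; 100 is not s-gonal.
Hits: s ∈ {4} → 1.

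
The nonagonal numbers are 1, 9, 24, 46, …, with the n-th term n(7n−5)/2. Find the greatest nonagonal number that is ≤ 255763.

254475

Solve n(7n−5)/2 ≤ 255763 for integer n.
n = 270 gives 254475 ≤ 255763, while n = 271 gives 256366 > 255763; so the answer is 254475.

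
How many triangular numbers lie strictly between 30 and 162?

The n-th triangular number is n(n+1)/2.
Smallest index with value > 30: n = 8 (giving 36).
Largest index with value < 162: n = 17 (giving 153).
Indices 8 through 17: 10 terms.

10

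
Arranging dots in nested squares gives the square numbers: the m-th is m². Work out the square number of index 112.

The 112th square number is n² with n = 112.
112² = 12544.

12544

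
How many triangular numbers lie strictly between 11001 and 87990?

271

The n-th triangular number is n(n+1)/2.
Smallest index with value > 11001: n = 148 (giving 11026).
Largest index with value < 87990: n = 418 (giving 87571).
Indices 148 through 418: 271 terms.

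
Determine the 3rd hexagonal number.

The 3rd hexagonal number is n(2n−1) with n = 3.
3·(2·3 − 1) = 3·5 = 15.

15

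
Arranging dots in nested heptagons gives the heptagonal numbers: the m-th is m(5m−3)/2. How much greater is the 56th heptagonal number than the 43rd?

3198

56·(5·56 − 3)/2 = 7756 and 43·(5·43 − 3)/2 = 4558.
Difference: 7756 − 4558 = 3198.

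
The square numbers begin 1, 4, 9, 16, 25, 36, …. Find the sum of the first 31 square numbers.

10416

Σ_{i=1}^{31} i² = 31·32·63/6 = 10416.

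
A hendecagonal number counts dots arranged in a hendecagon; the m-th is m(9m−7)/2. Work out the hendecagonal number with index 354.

The 354th hendecagonal number is n(9n−7)/2 with n = 354.
354·(9·354 − 7)/2 = 354·3179/2 = 562683.

562683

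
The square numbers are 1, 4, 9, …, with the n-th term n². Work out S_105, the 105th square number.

11025

105² = 11025.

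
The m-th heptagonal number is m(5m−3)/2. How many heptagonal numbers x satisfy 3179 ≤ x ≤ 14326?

41

The n-th heptagonal number is n(5n−3)/2.
Smallest index with value ≥ 3179: n = 36 (giving 3186).
Largest index with value ≤ 14326: n = 76 (giving 14326).
Indices 36 through 76: 41 terms.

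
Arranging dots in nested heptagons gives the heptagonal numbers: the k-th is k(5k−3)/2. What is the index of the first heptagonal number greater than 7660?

56

Solve n(5n−3)/2 > 7660 for integer n.
The largest n with value ≤ 7660 is 55 (since 7480 ≤ 7660 < 7756), so the first above is n = 56, value 7756.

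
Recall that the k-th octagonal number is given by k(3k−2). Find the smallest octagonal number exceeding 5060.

5208

Solve n(3n−2) > 5060 for integer n.
The largest n with value ≤ 5060 is 41 (since 4961 ≤ 5060 < 5208), so the first above is n = 42, value 5208.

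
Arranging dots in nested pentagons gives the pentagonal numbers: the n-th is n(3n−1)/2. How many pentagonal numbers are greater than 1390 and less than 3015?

14

The n-th pentagonal number is n(3n−1)/2.
Smallest index with value > 1390: n = 31 (giving 1426).
Largest index with value < 3015: n = 44 (giving 2882).
Indices 31 through 44: 14 terms.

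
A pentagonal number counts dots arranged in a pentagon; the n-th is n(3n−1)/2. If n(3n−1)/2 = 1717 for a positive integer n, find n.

34

Set n(3n−1)/2 = 1717, giving 3n² − n − 3434 = 0.
So n = (1 + 203) / 6 = 204/6 = 34.
Check: 34·(3·34 − 1)/2 = 1717. ✓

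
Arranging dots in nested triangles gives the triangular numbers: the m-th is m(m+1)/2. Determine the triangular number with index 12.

78

The 12th triangular number is n(n+1)/2 with n = 12.
12·13/2 = 156/2 = 78.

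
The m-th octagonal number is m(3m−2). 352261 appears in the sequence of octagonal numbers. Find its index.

343

Set n(3n−2) = 352261, giving 3n² − 2n − 352261 = 0.
The discriminant is 4 + 12·352261 = 4227136, and √4227136 = 2056.
So n = (2 + 2056) / 6 = 2058/6 = 343.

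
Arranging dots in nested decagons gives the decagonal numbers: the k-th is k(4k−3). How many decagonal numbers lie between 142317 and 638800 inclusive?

212

The n-th decagonal number is n(4n−3).
Smallest index with value ≥ 142317: n = 189 (giving 142317).
Largest index with value ≤ 638800: n = 400 (giving 638800).
Indices 189 through 400: 212 terms.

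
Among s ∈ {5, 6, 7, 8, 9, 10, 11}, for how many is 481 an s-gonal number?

s = 5: P(5, 18) = 477 and P(5, 19) = 532; 481 is not s-gonal.
s = 6: P(6, 15) = 435 and P(6, 16) = 496; 481 is not s-gonal.
s = 7: P(7, 14) = 469 and P(7, 15) = 540; 481 is not s-gonal.
s = 8: P(8, 13) = 481. ✓
s = 9: P(9, 12) = 474 and P(9, 13) = 559; 481 is not s-gonal.
s = 10: P(10, 11) = 451 and P(10, 12) = 540; 481 is not s-gonal.
s = 11: P(11, 10) = 415 and P(11, 11) = 506; 481 is not s-gonal.
Hits: s ∈ {8} → 1.

1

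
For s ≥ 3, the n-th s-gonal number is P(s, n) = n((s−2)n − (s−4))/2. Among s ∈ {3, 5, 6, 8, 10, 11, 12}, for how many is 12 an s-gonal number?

2

s = 3: P(3, 4) = 10 and P(3, 5) = 15; 12 is not s-gonal.
s = 5: P(5, 3) = 12. ✓
s = 6: P(6, 2) = 6 and P(6, 3) = 15; 12 is not s-gonal.
s = 8: P(8, 2) = 8 and P(8, 3) = 21; 12 is not s-gonal.
s = 10: P(10, 2) = 10 and P(10, 3) = 27; 12 is not s-gonal.
s = 11: P(11, 2) = 11 and P(11, 3) = 30; 12 is not s-gonal.
s = 12: P(12, 2) = 12. ✓
Hits: s ∈ {5, 12} → 2.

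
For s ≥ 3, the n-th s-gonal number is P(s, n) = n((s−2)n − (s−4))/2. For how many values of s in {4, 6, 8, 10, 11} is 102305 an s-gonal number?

s = 4: P(4, 319) = 101761 and P(4, 320) = 102400; 102305 is not s-gonal.
s = 6: P(6, 226) = 101926 and P(6, 227) = 102831; 102305 is not s-gonal.
s = 8: P(8, 185) = 102305. ✓
s = 10: P(10, 160) = 101920 and P(10, 161) = 103201; 102305 is not s-gonal.
s = 11: P(11, 151) = 102076 and P(11, 152) = 103436; 102305 is not s-gonal.
Hits: s ∈ {8} → 1.

1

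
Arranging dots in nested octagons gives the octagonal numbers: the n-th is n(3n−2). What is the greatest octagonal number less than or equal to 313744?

Solve n(3n−2) ≤ 313744 for integer n.
n = 323 gives 312341 ≤ 313744, while n = 324 gives 314280 > 313744; so the answer is 312341.

312341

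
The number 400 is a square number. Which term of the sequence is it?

20

We need n² = 400, so n = √400 = 20.
Check: 20² = 400. ✓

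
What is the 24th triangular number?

24·25/2 = 600/2 = 300.

300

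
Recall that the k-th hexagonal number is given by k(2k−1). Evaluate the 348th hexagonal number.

241860

The 348th hexagonal number is n(2n−1) with n = 348.
348·(2·348 − 1) = 348·695 = 241860.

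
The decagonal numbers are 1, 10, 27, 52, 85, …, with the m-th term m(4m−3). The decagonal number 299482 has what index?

Set n(4n−3) = 299482, giving 4n² − 3n − 299482 = 0.
The discriminant is 9 + 16·299482 = 4791721, and √4791721 = 2189.
So n = (3 + 2189) / 8 = 2192/8 = 274.

274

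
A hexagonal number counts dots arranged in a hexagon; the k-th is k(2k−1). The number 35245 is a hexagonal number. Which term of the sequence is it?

Set n(2n−1) = 35245, giving 2n² − n − 35245 = 0.
The discriminant is 1 + 8·35245 = 281961, and √281961 = 531.
So n = (1 + 531) / 4 = 532/4 = 133.

133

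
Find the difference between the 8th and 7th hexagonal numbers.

Consecutive hexagonal numbers differ by 4n − 3: here 4·8 − 3 = 29.

29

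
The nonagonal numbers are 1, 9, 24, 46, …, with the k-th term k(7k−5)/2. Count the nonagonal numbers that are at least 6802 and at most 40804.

64

The n-th nonagonal number is n(7n−5)/2.
Smallest index with value ≥ 6802: n = 45 (giving 6975).
Largest index with value ≤ 40804: n = 108 (giving 40554).
Indices 45 through 108: 64 terms.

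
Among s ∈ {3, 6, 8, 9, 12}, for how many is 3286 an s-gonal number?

1

s = 3: P(3, 80) = 3240 and P(3, 81) = 3321; 3286 is not s-gonal.
s = 6: P(6, 40) = 3160 and P(6, 41) = 3321; 3286 is not s-gonal.
s = 8: P(8, 33) = 3201 and P(8, 34) = 3400; 3286 is not s-gonal.
s = 9: P(9, 31) = 3286. ✓
s = 12: P(12, 26) = 3276 and P(12, 27) = 3537; 3286 is not s-gonal.
Hits: s ∈ {9} → 1.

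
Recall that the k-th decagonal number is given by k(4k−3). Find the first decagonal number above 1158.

1242

Solve n(4n−3) > 1158 for integer n.
The largest n with value ≤ 1158 is 17 (since 1105 ≤ 1158 < 1242), so the first above is n = 18, value 1242.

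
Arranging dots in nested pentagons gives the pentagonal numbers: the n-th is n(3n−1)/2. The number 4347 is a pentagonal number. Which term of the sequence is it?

Set n(3n−1)/2 = 4347, giving 3n² − n − 8694 = 0.
So n = (1 + 323) / 6 = 324/6 = 54.
Check: 54·(3·54 − 1)/2 = 4347. ✓

54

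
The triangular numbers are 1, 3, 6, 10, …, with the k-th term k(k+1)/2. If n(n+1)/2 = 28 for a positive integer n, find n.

Set n(n+1)/2 = 28, giving n² + n − 56 = 0.
So n = (-1 + 15) / 2 = 14/2 = 7.

7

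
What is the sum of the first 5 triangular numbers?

35

Σ i(i+1)/2 = (Σi² + Σi) / 2 over i = 1..5.
Σi = 15 and Σi² = 55.
(1·55 + 1·15) / 2 = 70/2 = 35.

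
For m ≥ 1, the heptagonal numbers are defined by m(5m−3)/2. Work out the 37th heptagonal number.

3367

The 37th heptagonal number is n(5n−3)/2 with n = 37.
37·(5·37 − 3)/2 = 37·182/2 = 37·91 = 3367.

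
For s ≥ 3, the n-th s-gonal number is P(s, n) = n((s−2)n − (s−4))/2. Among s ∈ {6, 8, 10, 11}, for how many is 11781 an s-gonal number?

2

s = 6: P(6, 77) = 11781. ✓
s = 8: P(8, 63) = 11781. ✓
s = 10: P(10, 54) = 11502 and P(10, 55) = 11935; 11781 is not s-gonal.
s = 11: P(11, 51) = 11526 and P(11, 52) = 11986; 11781 is not s-gonal.
Hits: s ∈ {6, 8} → 2.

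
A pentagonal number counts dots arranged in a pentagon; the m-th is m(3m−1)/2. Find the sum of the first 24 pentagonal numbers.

7200

Σ i(3i−1)/2 = (3Σi² − Σi) / 2 over i = 1..24.
Σi = 300 and Σi² = 4900.
(3·4900 − 1·300) / 2 = 14400/2 = 7200.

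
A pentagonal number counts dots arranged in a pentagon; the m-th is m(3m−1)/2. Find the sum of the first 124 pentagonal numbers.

961000

Σ i(3i−1)/2 = (3Σi² − Σi) / 2 over i = 1..124.
Σi = 7750 and Σi² = 643250.
(3·643250 − 1·7750) / 2 = 1922000/2 = 961000.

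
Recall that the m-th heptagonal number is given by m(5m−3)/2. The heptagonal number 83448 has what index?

Set n(5n−3)/2 = 83448, giving 5n² − 3n − 166896 = 0.
The discriminant is 9 + 40·83448 = 3337929, and √3337929 = 1827.
So n = (3 + 1827) / 10 = 1830/10 = 183.

183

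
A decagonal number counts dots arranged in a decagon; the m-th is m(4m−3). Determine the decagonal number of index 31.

3751

31·(4·31 − 3) = 31·121 = 3751.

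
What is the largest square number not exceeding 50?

Solve n² ≤ 50 for integer n.
n = 7 gives 49 ≤ 50, while n = 8 gives 64 > 50; so the answer is 49.

49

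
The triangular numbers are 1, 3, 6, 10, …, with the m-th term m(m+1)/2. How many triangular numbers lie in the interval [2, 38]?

The n-th triangular number is n(n+1)/2.
Smallest index with value ≥ 2: n = 2 (giving 3).
Largest index with value ≤ 38: n = 8 (giving 36).
Indices 2 through 8: 7 terms.

7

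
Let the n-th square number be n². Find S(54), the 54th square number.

2916

The 54th square number is n² with n = 54.
54² = 2916.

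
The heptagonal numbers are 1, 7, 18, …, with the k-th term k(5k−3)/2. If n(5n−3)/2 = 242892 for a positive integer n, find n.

Set n(5n−3)/2 = 242892, giving 5n² − 3n − 485784 = 0.
So n = (3 + 3117) / 10 = 3120/10 = 312.

312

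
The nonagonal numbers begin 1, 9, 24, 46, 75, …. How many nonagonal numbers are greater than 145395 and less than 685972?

239

The n-th nonagonal number is n(7n−5)/2.
Smallest index with value > 145395: n = 205 (giving 146575).
Largest index with value < 685972: n = 443 (giving 685764).
Indices 205 through 443: 239 terms.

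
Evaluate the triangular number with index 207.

The 207th triangular number is n(n+1)/2 with n = 207.
207·208/2 = 43056/2 = 21528.

21528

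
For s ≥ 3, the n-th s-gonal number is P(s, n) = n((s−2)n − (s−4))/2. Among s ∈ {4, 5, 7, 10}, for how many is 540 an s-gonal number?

s = 4: P(4, 23) = 529 and P(4, 24) = 576; 540 is not s-gonal.
s = 5: P(5, 19) = 532 and P(5, 20) = 590; 540 is not s-gonal.
s = 7: P(7, 15) = 540. ✓
s = 10: P(10, 12) = 540. ✓
Hits: s ∈ {7, 10} → 2.

2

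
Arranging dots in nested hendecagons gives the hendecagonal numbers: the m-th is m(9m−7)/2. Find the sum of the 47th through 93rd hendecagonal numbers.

Σ i(9i−7)/2 = (9Σi² − 7Σi) / 2 over i = 47..93.
Σi = 4371 − 1081 = 3290 and Σi² = 272459 − 33511 = 238948.
(9·238948 − 7·3290) / 2 = 2127502/2 = 1063751.

1063751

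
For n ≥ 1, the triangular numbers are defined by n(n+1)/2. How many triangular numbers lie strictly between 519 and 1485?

The n-th triangular number is n(n+1)/2.
Smallest index with value > 519: n = 32 (giving 528).
Largest index with value < 1485: n = 53 (giving 1431).
Indices 32 through 53: 22 terms.

22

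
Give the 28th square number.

784

28² = 784.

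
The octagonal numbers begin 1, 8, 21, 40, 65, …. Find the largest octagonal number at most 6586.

Solve n(3n−2) ≤ 6586 for integer n.
n = 47 gives 6533 ≤ 6586, while n = 48 gives 6816 > 6586; so the answer is 6533.

6533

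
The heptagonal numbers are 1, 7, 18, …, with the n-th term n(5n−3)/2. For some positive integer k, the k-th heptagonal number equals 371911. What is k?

Set n(5n−3)/2 = 371911, giving 5n² − 3n − 743822 = 0.
The discriminant is 9 + 40·371911 = 14876449, and √14876449 = 3857.
So n = (3 + 3857) / 10 = 3860/10 = 386.
Check: 386·(5·386 − 3)/2 = 371911. ✓

386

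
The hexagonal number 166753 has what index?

289

Set n(2n−1) = 166753, giving 2n² − n − 166753 = 0.
So n = (1 + 1155) / 4 = 1156/4 = 289.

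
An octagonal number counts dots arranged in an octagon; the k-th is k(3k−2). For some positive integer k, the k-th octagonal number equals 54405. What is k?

135

Set n(3n−2) = 54405, giving 3n² − 2n − 54405 = 0.
The discriminant is 4 + 12·54405 = 652864, and √652864 = 808.
So n = (2 + 808) / 6 = 810/6 = 135.
Check: 135·(3·135 − 2) = 54405. ✓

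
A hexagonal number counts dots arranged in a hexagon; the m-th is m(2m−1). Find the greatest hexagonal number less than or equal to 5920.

5778

Solve n(2n−1) ≤ 5920 for integer n.
n = 54 gives 5778 ≤ 5920, while n = 55 gives 5995 > 5920; so the answer is 5778.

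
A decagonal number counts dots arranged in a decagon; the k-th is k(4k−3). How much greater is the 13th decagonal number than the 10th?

267

13·(4·13 − 3) = 637 and 10·(4·10 − 3) = 370.
Difference: 637 − 370 = 267.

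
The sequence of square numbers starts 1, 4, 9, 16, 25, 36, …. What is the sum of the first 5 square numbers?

Σ_{i=1}^{5} i² = 5·6·11/6 = 55.

55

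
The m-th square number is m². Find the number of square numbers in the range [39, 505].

16

The n-th square number is n².
Smallest index with value ≥ 39: n = 7 (giving 49).
Largest index with value ≤ 505: n = 22 (giving 484).
Indices 7 through 22: 16 terms.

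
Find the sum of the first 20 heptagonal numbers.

6860

Σ i(5i−3)/2 = (5Σi² − 3Σi) / 2 over i = 1..20.
Σi = 210 and Σi² = 2870.
(5·2870 − 3·210) / 2 = 13720/2 = 6860.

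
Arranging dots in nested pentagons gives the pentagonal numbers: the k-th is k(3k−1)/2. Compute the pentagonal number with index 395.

The 395th pentagonal number is n(3n−1)/2 with n = 395.
395·(3·395 − 1)/2 = 395·1184/2 = 395·592 = 233840.

233840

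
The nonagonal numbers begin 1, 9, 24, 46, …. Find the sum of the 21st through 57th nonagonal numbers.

208125

Σ i(7i−5)/2 = (7Σi² − 5Σi) / 2 over i = 21..57.
Σi = 1653 − 210 = 1443 and Σi² = 63365 − 2870 = 60495.
(7·60495 − 5·1443) / 2 = 416250/2 = 208125.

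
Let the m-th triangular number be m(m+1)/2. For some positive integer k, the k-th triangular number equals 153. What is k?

Set n(n+1)/2 = 153, giving n² + n − 306 = 0.
The discriminant is 1 + 8·153 = 1225, and √1225 = 35.
So n = (-1 + 35) / 2 = 34/2 = 17.
Check: 17·18/2 = 153. ✓

17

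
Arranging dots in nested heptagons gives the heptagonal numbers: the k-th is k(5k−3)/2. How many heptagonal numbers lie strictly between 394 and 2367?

The n-th heptagonal number is n(5n−3)/2.
Smallest index with value > 394: n = 13 (giving 403).
Largest index with value < 2367: n = 31 (giving 2356).
Indices 13 through 31: 19 terms.

19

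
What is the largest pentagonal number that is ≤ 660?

Solve n(3n−1)/2 ≤ 660 for integer n.
n = 21 gives 651 ≤ 660, while n = 22 gives 715 > 660; so the answer is 651.

651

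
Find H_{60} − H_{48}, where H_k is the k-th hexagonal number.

2580

60·(2·60 − 1) = 7140 and 48·(2·48 − 1) = 4560.
Difference: 7140 − 4560 = 2580.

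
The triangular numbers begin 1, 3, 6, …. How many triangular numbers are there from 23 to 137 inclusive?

10

The n-th triangular number is n(n+1)/2.
Smallest index with value ≥ 23: n = 7 (giving 28).
Largest index with value ≤ 137: n = 16 (giving 136).
Indices 7 through 16: 10 terms.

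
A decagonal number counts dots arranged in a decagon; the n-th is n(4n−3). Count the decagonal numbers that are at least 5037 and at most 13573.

The n-th decagonal number is n(4n−3).
Smallest index with value ≥ 5037: n = 36 (giving 5076).
Largest index with value ≤ 13573: n = 58 (giving 13282).
Indices 36 through 58: 23 terms.

23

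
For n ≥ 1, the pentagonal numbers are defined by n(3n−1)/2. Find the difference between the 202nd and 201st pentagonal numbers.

Consecutive pentagonal numbers differ by 3n − 2: here 3·202 − 2 = 604.

604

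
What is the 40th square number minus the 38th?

156

40² = 1600 and 38² = 1444.
Difference: 1600 − 1444 = 156.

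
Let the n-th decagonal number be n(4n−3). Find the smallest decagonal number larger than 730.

742

Solve n(4n−3) > 730 for integer n.
The largest n with value ≤ 730 is 13 (since 637 ≤ 730 < 742), so the first above is n = 14, value 742.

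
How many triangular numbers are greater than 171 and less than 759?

20

The n-th triangular number is n(n+1)/2.
Smallest index with value > 171: n = 19 (giving 190).
Largest index with value < 759: n = 38 (giving 741).
Indices 19 through 38: 20 terms.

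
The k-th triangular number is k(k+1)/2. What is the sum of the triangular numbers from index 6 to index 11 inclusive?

251

Σ i(i+1)/2 = (Σi² + Σi) / 2 over i = 6..11.
Σi = 66 − 15 = 51 and Σi² = 506 − 55 = 451.
(1·451 + 1·51) / 2 = 502/2 = 251.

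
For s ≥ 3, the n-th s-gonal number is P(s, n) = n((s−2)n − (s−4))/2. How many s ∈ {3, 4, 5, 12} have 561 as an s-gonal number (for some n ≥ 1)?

s = 3: P(3, 33) = 561. ✓
s = 4: P(4, 23) = 529 and P(4, 24) = 576; 561 is not s-gonal.
s = 5: P(5, 19) = 532 and P(5, 20) = 590; 561 is not s-gonal.
s = 12: P(12, 11) = 561. ✓
Hits: s ∈ {3, 12} → 2.

2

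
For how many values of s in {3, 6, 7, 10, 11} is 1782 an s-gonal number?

1

s = 3: P(3, 59) = 1770 and P(3, 60) = 1830; 1782 is not s-gonal.
s = 6: P(6, 30) = 1770 and P(6, 31) = 1891; 1782 is not s-gonal.
s = 7: P(7, 27) = 1782. ✓
s = 10: P(10, 21) = 1701 and P(10, 22) = 1870; 1782 is not s-gonal.
s = 11: P(11, 20) = 1730 and P(11, 21) = 1911; 1782 is not s-gonal.
Hits: s ∈ {7} → 1.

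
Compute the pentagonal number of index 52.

52·(3·52 − 1)/2 = 52·155/2 = 4030.

4030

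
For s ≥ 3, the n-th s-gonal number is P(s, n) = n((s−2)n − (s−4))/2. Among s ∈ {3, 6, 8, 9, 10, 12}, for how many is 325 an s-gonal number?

3

s = 3: P(3, 25) = 325. ✓
s = 6: P(6, 13) = 325. ✓
s = 8: P(8, 10) = 280 and P(8, 11) = 341; 325 is not s-gonal.
s = 9: P(9, 10) = 325. ✓
s = 10: P(10, 9) = 297 and P(10, 10) = 370; 325 is not s-gonal.
s = 12: P(12, 8) = 288 and P(12, 9) = 369; 325 is not s-gonal.
Hits: s ∈ {3, 6, 9} → 3.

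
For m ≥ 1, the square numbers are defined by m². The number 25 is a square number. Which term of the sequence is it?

We need n² = 25, so n = √25 = 5.
Check: 5² = 25. ✓

5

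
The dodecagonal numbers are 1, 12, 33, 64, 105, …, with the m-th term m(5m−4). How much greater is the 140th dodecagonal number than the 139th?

Consecutive dodecagonal numbers differ by 10n − 9: here 10·140 − 9 = 1391.

1391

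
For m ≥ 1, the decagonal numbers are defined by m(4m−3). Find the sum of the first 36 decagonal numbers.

Σ i(4i−3) = 4Σi² − 3Σi over i = 1..36.
Σi = 666 and Σi² = 16206.
4·16206 − 3·666 = 62826.

62826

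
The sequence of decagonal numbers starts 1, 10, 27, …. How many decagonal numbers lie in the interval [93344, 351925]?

143

The n-th decagonal number is n(4n−3).
Smallest index with value ≥ 93344: n = 154 (giving 94402).
Largest index with value ≤ 351925: n = 296 (giving 349576).
Indices 154 through 296: 143 terms.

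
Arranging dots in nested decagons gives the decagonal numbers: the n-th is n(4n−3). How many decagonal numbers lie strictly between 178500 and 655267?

The n-th decagonal number is n(4n−3).
Smallest index with value > 178500: n = 212 (giving 179140).
Largest index with value < 655267: n = 405 (giving 654885).
Indices 212 through 405: 194 terms.

194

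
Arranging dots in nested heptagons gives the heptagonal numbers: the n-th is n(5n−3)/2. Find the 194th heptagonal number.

93799

The 194th heptagonal number is n(5n−3)/2 with n = 194.
194·(5·194 − 3)/2 = 194·967/2 = 93799.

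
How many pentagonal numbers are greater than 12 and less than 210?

8

The n-th pentagonal number is n(3n−1)/2.
Smallest index with value > 12: n = 4 (giving 22).
Largest index with value < 210: n = 11 (giving 176).
Indices 4 through 11: 8 terms.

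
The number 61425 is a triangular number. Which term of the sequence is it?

Set n(n+1)/2 = 61425, giving n² + n − 122850 = 0.
The discriminant is 1 + 8·61425 = 491401, and √491401 = 701.
So n = (-1 + 701) / 2 = 700/2 = 350.
Check: 350·351/2 = 61425. ✓

350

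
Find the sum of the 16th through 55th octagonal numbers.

Σ i(3i−2) = 3Σi² − 2Σi over i = 16..55.
Σi = 1540 − 120 = 1420 and Σi² = 56980 − 1240 = 55740.
3·55740 − 2·1420 = 164380.

164380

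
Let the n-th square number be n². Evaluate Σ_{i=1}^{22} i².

Σ_{i=1}^{22} i² = 22·23·45/6 = 3795.

3795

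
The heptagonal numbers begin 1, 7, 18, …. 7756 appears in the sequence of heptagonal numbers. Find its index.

56

Set n(5n−3)/2 = 7756, giving 5n² − 3n − 15512 = 0.
So n = (3 + 557) / 10 = 560/10 = 56.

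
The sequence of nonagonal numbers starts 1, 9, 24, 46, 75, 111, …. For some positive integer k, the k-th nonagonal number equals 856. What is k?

16

Set n(7n−5)/2 = 856, giving 7n² − 5n − 1712 = 0.
So n = (5 + 219) / 14 = 224/14 = 16.
Check: 16·(7·16 − 5)/2 = 856. ✓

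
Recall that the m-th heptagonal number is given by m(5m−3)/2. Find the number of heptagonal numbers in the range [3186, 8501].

The n-th heptagonal number is n(5n−3)/2.
Smallest index with value ≥ 3186: n = 36 (giving 3186).
Largest index with value ≤ 8501: n = 58 (giving 8323).
Indices 36 through 58: 23 terms.

23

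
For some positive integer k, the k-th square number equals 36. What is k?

We need n² = 36, so n = √36 = 6.
Check: 6² = 36. ✓

6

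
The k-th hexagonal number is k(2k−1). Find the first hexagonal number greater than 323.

Solve n(2n−1) > 323 for integer n.
The largest n with value ≤ 323 is 12 (since 276 ≤ 323 < 325), so the first above is n = 13, value 325.

325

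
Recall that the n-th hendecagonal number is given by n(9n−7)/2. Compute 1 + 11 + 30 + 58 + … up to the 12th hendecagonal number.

2652

Σ i(9i−7)/2 = (9Σi² − 7Σi) / 2 over i = 1..12.
Σi = 78 and Σi² = 650.
(9·650 − 7·78) / 2 = 5304/2 = 2652.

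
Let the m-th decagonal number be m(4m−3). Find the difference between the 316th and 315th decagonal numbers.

Consecutive decagonal numbers differ by 8n − 7: here 8·316 − 7 = 2521.

2521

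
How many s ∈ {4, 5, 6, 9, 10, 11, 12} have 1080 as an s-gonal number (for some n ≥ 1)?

s = 4: P(4, 32) = 1024 and P(4, 33) = 1089; 1080 is not s-gonal.
s = 5: P(5, 27) = 1080. ✓
s = 6: P(6, 23) = 1035 and P(6, 24) = 1128; 1080 is not s-gonal.
s = 9: P(9, 17) = 969 and P(9, 18) = 1089; 1080 is not s-gonal.
s = 10: P(10, 16) = 976 and P(10, 17) = 1105; 1080 is not s-gonal.
s = 11: P(11, 15) = 960 and P(11, 16) = 1096; 1080 is not s-gonal.
s = 12: P(12, 15) = 1065 and P(12, 16) = 1216; 1080 is not s-gonal.
Hits: s ∈ {5} → 1.

1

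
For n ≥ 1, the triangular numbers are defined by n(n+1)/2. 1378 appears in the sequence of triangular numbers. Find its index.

Set n(n+1)/2 = 1378, giving n² + n − 2756 = 0.
So n = (-1 + 105) / 2 = 104/2 = 52.

52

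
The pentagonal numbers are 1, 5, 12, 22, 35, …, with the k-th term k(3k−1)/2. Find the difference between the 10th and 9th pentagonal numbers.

28

Consecutive pentagonal numbers differ by 3n − 2: here 3·10 − 2 = 28.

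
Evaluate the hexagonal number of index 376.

The 376th hexagonal number is n(2n−1) with n = 376.
376·(2·376 − 1) = 376·751 = 282376.

282376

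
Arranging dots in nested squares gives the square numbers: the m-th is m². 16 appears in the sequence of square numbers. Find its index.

We need n² = 16, so n = √16 = 4.
Check: 4² = 16. ✓

4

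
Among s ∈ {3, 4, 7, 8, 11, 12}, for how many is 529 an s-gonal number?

s = 3: P(3, 32) = 528 and P(3, 33) = 561; 529 is not s-gonal.
s = 4: P(4, 23) = 529. ✓
s = 7: P(7, 14) = 469 and P(7, 15) = 540; 529 is not s-gonal.
s = 8: P(8, 13) = 481 and P(8, 14) = 560; 529 is not s-gonal.
s = 11: P(11, 11) = 506 and P(11, 12) = 606; 529 is not s-gonal.
s = 12: P(12, 10) = 460 and P(12, 11) = 561; 529 is not s-gonal.
Hits: s ∈ {4} → 1.

1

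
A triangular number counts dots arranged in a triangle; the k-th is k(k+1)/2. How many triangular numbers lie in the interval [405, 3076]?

50

The n-th triangular number is n(n+1)/2.
Smallest index with value ≥ 405: n = 28 (giving 406).
Largest index with value ≤ 3076: n = 77 (giving 3003).
Indices 28 through 77: 50 terms.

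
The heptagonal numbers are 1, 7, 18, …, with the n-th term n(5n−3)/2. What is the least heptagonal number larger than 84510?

Solve n(5n−3)/2 > 84510 for integer n.
The largest n with value ≤ 84510 is 184 (since 84364 ≤ 84510 < 85285), so the first above is n = 185, value 85285.

85285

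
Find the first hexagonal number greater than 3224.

3321

Solve n(2n−1) > 3224 for integer n.
The largest n with value ≤ 3224 is 40 (since 3160 ≤ 3224 < 3321), so the first above is n = 41, value 3321.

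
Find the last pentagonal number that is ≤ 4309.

4187

Solve n(3n−1)/2 ≤ 4309 for integer n.
n = 53 gives 4187 ≤ 4309, while n = 54 gives 4347 > 4309; so the answer is 4187.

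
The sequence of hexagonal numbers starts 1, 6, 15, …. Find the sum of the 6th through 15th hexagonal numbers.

Σ i(2i−1) = 2Σi² − Σi over i = 6..15.
Σi = 120 − 15 = 105 and Σi² = 1240 − 55 = 1185.
2·1185 − 1·105 = 2265.

2265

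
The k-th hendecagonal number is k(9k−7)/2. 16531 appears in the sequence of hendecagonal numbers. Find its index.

Set n(9n−7)/2 = 16531, giving 9n² − 7n − 33062 = 0.
The discriminant is 49 + 72·16531 = 1190281, and √1190281 = 1091.
So n = (7 + 1091) / 18 = 1098/18 = 61.

61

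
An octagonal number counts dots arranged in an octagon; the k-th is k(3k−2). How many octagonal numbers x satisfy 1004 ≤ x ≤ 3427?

The n-th octagonal number is n(3n−2).
Smallest index with value ≥ 1004: n = 19 (giving 1045).
Largest index with value ≤ 3427: n = 34 (giving 3400).
Indices 19 through 34: 16 terms.

16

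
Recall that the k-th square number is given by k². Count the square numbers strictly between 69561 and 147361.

The n-th square number is n².
Smallest index with value > 69561: n = 264 (giving 69696).
Largest index with value < 147361: n = 383 (giving 146689).
Indices 264 through 383: 120 terms.

120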